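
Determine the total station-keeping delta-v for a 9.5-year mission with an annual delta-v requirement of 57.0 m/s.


dV = rate * years = 57.0 * 9.5
dV = 541.5000 m/s

541.5000 m/s


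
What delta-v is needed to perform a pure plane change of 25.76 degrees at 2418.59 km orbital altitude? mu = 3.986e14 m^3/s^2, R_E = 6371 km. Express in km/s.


r = 8789.5900 km = 8.78959e+06 m
V = sqrt(mu/r) = 6734.1741 m/s
di = 25.76 deg = 0.4495968 rad
dV = 2*V*sin(di/2) = 2*6734.1741*sin(0.2247984)
dV = 3002.2274 m/s = 3.0022 km/s

3.0022 km/s


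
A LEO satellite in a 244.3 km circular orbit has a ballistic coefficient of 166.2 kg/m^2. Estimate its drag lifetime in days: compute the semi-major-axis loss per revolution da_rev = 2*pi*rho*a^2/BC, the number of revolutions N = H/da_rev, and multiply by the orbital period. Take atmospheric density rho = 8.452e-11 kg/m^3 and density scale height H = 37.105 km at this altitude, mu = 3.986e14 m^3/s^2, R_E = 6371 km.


a = R_E + alt = 6615.3000 km = 6.6153e+06 m
da_rev = 2*pi*rho*a^2/BC = 2*pi*8.452e-11*(6.6153e+06)^2/166.2 = 139.832276 m per revolution
N = H/da_rev = 37105.0000 m / 139.832276 m = 265.3536 revolutions
P = 2*pi*sqrt(a^3/mu) = 5354.7048 s
lifetime = N*P = 265.3536 * 5354.7048 = 1.4208903e+06 s = 16.4455 days

16.4455 days


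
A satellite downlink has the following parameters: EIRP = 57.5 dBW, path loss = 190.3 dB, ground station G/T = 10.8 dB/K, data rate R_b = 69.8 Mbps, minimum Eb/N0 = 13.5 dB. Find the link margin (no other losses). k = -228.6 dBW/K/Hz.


C/N0 = EIRP - FSPL + G/T - k = 57.5 - 190.3 + 10.8 - (-228.6)
C/N0 = 106.6000 dB-Hz
R_b = 69.8 Mbps = 6.98e+07 bps -> 10*log10(R_b) = 78.4386 dB-Hz
Eb/N0 = C/N0 - 10*log10(R_b) = 106.6000 - 78.4386 = 28.1614 dB
Margin = Eb/N0 - Eb/N0_req = 28.1614 - 13.5 = 14.6614 dB (link closes)

14.6614 dB


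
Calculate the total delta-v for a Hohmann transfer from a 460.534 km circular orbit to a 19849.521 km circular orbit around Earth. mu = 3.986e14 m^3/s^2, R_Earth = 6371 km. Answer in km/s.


r1 = 6831.5340 km = 6.831534e+06 m
r2 = 26220.5210 km = 2.6220521e+07 m
dv1 = sqrt(mu/r1)*(sqrt(2*r2/(r1+r2)) - 1) = 1983.0447 m/s
dv2 = sqrt(mu/r2)*(1 - sqrt(2*r1/(r1+r2))) = 1392.1345 m/s
total dv = |dv1| + |dv2| = 1983.0447 + 1392.1345 = 3375.1793 m/s = 3.3752 km/s

3.3752 km/s


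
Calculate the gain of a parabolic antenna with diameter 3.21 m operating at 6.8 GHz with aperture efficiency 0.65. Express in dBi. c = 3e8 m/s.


lambda = c/f = 3e8 / 6.8e+09 = 0.04411765 m
G = eta*(pi*D/lambda)^2 = 0.65*(pi*3.21/0.04411765)^2
G = 33962.4086 (linear)
G = 10*log10(33962.4086) = 45.3100 dBi

45.3100 dBi


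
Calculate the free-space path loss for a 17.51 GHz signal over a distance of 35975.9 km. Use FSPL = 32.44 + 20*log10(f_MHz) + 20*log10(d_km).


f = 17.51 GHz = 17510.0000 MHz
d = 35975.9 km
FSPL = 32.44 + 20*log10(17510.0000) + 20*log10(35975.9)
FSPL = 32.44 + 84.8657 + 91.1202
FSPL = 208.4260 dB

208.4260 dB


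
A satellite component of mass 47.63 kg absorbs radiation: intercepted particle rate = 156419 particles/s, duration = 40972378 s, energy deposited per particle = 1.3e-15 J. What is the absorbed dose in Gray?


Total energy deposited = rate * time * E_per
  = 156419 * 40972378 * 1.3e-15 = 0.008331516 J
Dose = E_total / mass = 0.008331516 / 47.63
Dose = 1.749216e-04 Gy

1.7492e-04 Gy


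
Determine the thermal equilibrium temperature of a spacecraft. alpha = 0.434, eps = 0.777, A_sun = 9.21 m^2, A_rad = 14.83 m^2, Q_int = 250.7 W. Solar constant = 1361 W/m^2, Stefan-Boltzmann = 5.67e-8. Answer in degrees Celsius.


Numerator = alpha*S*A_sun + Q_int = 0.434*1361*9.21 + 250.7 = 5690.8075 W
Denominator = eps*sigma*A_rad = 0.777*5.67e-8*14.83 = 6.53349e-07 W/K^4
T^4 = 8.7102109e+09 K^4
T = 305.4972 K = 32.3472 C

32.3472 degrees Celsius


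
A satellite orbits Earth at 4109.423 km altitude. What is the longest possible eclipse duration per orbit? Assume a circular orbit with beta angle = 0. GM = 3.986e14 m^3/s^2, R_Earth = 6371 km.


r = 10480.4230 km
T = 177.9624 min
Eclipse fraction = arcsin(R_E/r)/pi = arcsin(6371.0000/10480.4230)/pi
= arcsin(0.6078953)/pi = 0.207986
Eclipse duration = 0.207986 * 177.9624 = 37.0137 min

37.0137 minutes


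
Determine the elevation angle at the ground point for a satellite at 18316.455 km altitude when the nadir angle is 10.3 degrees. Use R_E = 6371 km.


r = R_E + alt = 24687.4550 km
Law of sines in the satellite / Earth-center / ground-point triangle:
  sin(nadir)/R_E = sin(90 + el)/r  =>  cos(el) = (r/R_E)*sin(nadir)
cos(el) = (24687.4550 / 6371.0000) * sin(10.3 deg) = 0.6928538
el = arccos(0.6928538) = 46.1436 deg
(Earth-central angle = 90 - nadir - el = 33.5564 deg)

46.1436 degrees


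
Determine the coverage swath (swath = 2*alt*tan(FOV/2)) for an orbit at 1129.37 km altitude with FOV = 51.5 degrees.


FOV = 51.5 deg = 0.8988446 rad
swath = 2 * alt * tan(FOV/2) = 2 * 1129.37 * tan(0.4494223)
swath = 2 * 1129.37 * 0.4823427
swath = 1089.4868 km

1089.4868 km


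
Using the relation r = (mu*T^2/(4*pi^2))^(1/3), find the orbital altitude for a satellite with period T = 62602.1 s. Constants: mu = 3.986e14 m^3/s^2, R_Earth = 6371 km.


T = 62602.1 s
r = (mu*T^2/(4*pi^2))^(1/3) = (3.986e14 * 62602.1^2 / (4*pi^2))^(1/3)
r = 3.4076249e+07 m = 34076.2493 km
alt = r - R_E = 34076.2493 - 6371 = 27705.2493 km

27705.2493 km


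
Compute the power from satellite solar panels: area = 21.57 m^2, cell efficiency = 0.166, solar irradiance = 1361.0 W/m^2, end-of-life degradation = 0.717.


P = area * eta * S * degradation
P = 21.57 * 0.166 * 1361.0 * 0.717
P = 3494.1015 W

3494.1015 W


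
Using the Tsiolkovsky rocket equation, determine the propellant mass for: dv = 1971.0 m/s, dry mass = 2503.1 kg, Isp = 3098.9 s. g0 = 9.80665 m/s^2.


ve = Isp * g0 = 3098.9 * 9.80665 = 30389.827685 m/s
mass ratio = exp(dv/ve) = exp(1971.0/30389.827685) = 1.06700668
m_prop = m_dry * (mr - 1) = 2503.1 * (1.06700668 - 1)
m_prop = 167.7244 kg

167.7244 kg


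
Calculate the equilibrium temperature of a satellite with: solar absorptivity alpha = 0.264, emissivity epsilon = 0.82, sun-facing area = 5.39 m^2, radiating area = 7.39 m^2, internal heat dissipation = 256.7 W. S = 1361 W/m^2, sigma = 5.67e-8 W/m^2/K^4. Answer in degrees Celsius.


Numerator = alpha*S*A_sun + Q_int = 0.264*1361*5.39 + 256.7 = 2193.3486 W
Denominator = eps*sigma*A_rad = 0.82*5.67e-8*7.39 = 3.4359066e-07 W/K^4
T^4 = 6.3836094e+09 K^4
T = 282.6614 K = 9.5114 C

9.5114 degrees Celsius


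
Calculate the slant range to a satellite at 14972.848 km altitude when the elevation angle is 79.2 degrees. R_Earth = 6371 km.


h = 14972.848 km, el = 79.2 deg
d = -R_E*sin(el) + sqrt((R_E*sin(el))^2 + 2*R_E*h + h^2)
d = -6371.0000*sin(1.3823) + sqrt((6371.0000*0.9822873)^2 + 2*6371.0000*14972.848 + 14972.848^2)
d = 15052.2837 km

15052.2837 km


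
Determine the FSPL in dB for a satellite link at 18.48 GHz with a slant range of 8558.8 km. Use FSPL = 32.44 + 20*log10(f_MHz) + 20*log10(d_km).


f = 18.48 GHz = 18480.0000 MHz
d = 8558.8 km
FSPL = 32.44 + 20*log10(18480.0000) + 20*log10(8558.8)
FSPL = 32.44 + 85.3340 + 78.6483
FSPL = 196.4223 dB

196.4223 dB


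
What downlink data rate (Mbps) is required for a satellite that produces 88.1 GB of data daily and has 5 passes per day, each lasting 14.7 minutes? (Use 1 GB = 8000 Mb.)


total contact time = 5 * 14.7 * 60 = 4410.0000 s
data = 88.1 GB = 704800.0000 Mb
rate = 704800.0000 / 4410.0000 = 159.8186 Mbps

159.8186 Mbps


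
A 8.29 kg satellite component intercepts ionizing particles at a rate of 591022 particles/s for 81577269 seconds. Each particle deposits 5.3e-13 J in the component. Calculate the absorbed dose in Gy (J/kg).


Total energy deposited = rate * time * E_per
  = 591022 * 81577269 * 5.3e-13 = 25.5534 J
Dose = E_total / mass = 25.5534 / 8.29
Dose = 3.0824 Gy

3.0824 Gy


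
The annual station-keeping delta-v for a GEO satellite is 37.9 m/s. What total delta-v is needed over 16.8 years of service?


dV = rate * years = 37.9 * 16.8
dV = 636.7200 m/s

636.7200 m/s


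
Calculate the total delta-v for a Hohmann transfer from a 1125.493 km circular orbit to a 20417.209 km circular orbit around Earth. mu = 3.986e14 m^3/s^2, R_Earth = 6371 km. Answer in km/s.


r1 = 7496.4930 km = 7.496493e+06 m
r2 = 26788.2090 km = 2.6788209e+07 m
dv1 = sqrt(mu/r1)*(sqrt(2*r2/(r1+r2)) - 1) = 1823.5293 m/s
dv2 = sqrt(mu/r2)*(1 - sqrt(2*r1/(r1+r2))) = 1306.5351 m/s
total dv = |dv1| + |dv2| = 1823.5293 + 1306.5351 = 3130.0644 m/s = 3.1301 km/s

3.1301 km/s


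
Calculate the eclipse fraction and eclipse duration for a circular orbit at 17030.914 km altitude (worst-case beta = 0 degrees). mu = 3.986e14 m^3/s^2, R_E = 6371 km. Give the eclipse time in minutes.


r = 23401.9140 km
T = 593.7957 min
Eclipse fraction = arcsin(R_E/r)/pi = arcsin(6371.0000/23401.9140)/pi
= arcsin(0.2722427)/pi = 0.08776535
Eclipse duration = 0.08776535 * 593.7957 = 52.1147 min

52.1147 minutes


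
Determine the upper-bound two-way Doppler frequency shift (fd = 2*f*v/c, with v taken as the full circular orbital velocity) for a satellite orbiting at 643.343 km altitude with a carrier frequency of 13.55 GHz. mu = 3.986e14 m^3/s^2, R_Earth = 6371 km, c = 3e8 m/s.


r = 7.014343e+06 m
v = sqrt(mu/r) = 7538.3300 m/s (worst-case radial velocity)
f = 13.55 GHz = 1.355e+10 Hz
fd = 2*f*v/c = 2*1.355e+10*7538.3300/3.0e+08
fd = 680962.4804 Hz

680962.4804 Hz


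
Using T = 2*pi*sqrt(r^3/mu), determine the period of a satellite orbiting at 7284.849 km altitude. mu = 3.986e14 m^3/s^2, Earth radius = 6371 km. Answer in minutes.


r = 13655.8490 km = 1.3655849e+07 m
T = 2*pi*sqrt(r^3/mu) = 2*pi*sqrt(2.5465729e+21 / 3.986e14)
T = 15881.4181 s = 264.6903 min

264.6903 minutes


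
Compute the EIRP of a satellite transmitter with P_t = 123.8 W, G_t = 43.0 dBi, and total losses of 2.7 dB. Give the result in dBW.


Pt = 123.8 W = 20.9272 dBW
EIRP = Pt_dBW + Gt - losses = 20.9272 + 43.0 - 2.7 = 61.2272 dBW

61.2272 dBW


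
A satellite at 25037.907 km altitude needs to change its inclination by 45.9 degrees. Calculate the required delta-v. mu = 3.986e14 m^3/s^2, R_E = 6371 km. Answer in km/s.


r = 31408.9070 km = 3.1408907e+07 m
V = sqrt(mu/r) = 3562.3963 m/s
di = 45.9 deg = 0.8011061 rad
dV = 2*V*sin(di/2) = 2*3562.3963*sin(0.4005531)
dV = 2778.1539 m/s = 2.7782 km/s

2.7782 km/s


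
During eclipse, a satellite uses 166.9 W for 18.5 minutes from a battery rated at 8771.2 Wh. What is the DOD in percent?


E_used = P * t / 60 = 166.9 * 18.5 / 60 = 51.4608 Wh
DOD = E_used / E_total * 100 = 51.4608 / 8771.2 * 100
DOD = 0.5867023 %

0.5867 %


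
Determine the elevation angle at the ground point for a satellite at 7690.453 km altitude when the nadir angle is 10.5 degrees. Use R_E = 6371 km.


r = R_E + alt = 14061.4530 km
Law of sines in the satellite / Earth-center / ground-point triangle:
  sin(nadir)/R_E = sin(90 + el)/r  =>  cos(el) = (r/R_E)*sin(nadir)
cos(el) = (14061.4530 / 6371.0000) * sin(10.5 deg) = 0.4022126
el = arccos(0.4022126) = 66.2834 deg
(Earth-central angle = 90 - nadir - el = 13.2166 deg)

66.2834 degrees


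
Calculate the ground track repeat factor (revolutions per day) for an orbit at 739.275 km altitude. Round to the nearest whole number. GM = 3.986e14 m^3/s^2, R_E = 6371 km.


r = 7.110275e+06 m
T = 2*pi*sqrt(r^3/mu) = 5966.7909 s = 99.4465 min
revs/day = 1440 / 99.4465 = 14.4801
Rounded: 14 revolutions per day

14 revolutions per day


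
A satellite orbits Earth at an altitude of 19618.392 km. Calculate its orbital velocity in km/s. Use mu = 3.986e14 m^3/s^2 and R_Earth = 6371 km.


r = R_E + alt = 6371.0 + 19618.392 = 25989.3920 km = 2.5989392e+07 m
v = sqrt(mu/r) = sqrt(3.986e14 / 2.5989392e+07) = 3916.2516 m/s = 3.9163 km/s

3.9163 km/s


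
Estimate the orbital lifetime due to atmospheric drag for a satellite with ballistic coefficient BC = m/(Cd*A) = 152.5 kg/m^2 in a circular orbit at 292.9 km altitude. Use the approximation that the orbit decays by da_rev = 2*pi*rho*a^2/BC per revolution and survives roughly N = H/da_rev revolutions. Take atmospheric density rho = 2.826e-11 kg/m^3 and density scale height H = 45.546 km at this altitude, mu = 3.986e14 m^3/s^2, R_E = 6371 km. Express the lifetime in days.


a = R_E + alt = 6663.9000 km = 6.6639e+06 m
da_rev = 2*pi*rho*a^2/BC = 2*pi*2.826e-11*(6.6639e+06)^2/152.5 = 51.705784 m per revolution
N = H/da_rev = 45546.0000 m / 51.705784 m = 880.8686 revolutions
P = 2*pi*sqrt(a^3/mu) = 5413.8214 s
lifetime = N*P = 880.8686 * 5413.8214 = 4.7688652e+06 s = 55.1952 days

55.1952 days


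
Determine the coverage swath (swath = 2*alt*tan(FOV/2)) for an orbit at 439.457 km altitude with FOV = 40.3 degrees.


FOV = 40.3 deg = 0.7033677 rad
swath = 2 * alt * tan(FOV/2) = 2 * 439.457 * tan(0.3516838)
swath = 2 * 439.457 * 0.3669379
swath = 322.5068 km

322.5068 km


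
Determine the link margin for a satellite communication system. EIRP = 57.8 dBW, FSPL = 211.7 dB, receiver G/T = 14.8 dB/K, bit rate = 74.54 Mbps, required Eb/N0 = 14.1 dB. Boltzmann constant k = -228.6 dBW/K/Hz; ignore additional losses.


C/N0 = EIRP - FSPL + G/T - k = 57.8 - 211.7 + 14.8 - (-228.6)
C/N0 = 89.5000 dB-Hz
R_b = 74.54 Mbps = 7.454e+07 bps -> 10*log10(R_b) = 78.7239 dB-Hz
Eb/N0 = C/N0 - 10*log10(R_b) = 89.5000 - 78.7239 = 10.7761 dB
Margin = Eb/N0 - Eb/N0_req = 10.7761 - 14.1 = -3.3239 dB (negative margin: link does not close)

-3.3239 dB


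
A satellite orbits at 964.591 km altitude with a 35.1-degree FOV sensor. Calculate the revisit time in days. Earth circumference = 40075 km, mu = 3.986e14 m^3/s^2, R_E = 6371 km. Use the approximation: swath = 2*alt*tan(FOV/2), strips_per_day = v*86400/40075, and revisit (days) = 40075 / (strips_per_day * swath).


swath = 2*964.591*tan(0.3063053) = 610.1202 km
v = sqrt(mu/r) = 7371.4189 m/s = 7.3714 km/s
strips/day = v*86400/40075 = 7.3714*86400/40075 = 15.8925
coverage/day = strips * swath = 15.8925 * 610.1202 = 9696.3141 km
revisit = 40075 / 9696.3141 = 4.1330 days

4.1330 days


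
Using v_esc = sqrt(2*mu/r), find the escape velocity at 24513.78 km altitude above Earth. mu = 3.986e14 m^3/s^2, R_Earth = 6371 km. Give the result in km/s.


r = 6371.0 + 24513.78 = 30884.7800 km = 3.088478e+07 m
v_esc = sqrt(2*mu/r) = sqrt(2*3.986e14 / 3.088478e+07)
v_esc = 5080.5577 m/s = 5.0806 km/s

5.0806 km/s


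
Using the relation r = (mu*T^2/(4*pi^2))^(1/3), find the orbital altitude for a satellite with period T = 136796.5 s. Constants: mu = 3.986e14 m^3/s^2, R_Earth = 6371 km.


T = 136796.5 s
r = (mu*T^2/(4*pi^2))^(1/3) = (3.986e14 * 136796.5^2 / (4*pi^2))^(1/3)
r = 5.7382021e+07 m = 57382.0214 km
alt = r - R_E = 57382.0214 - 6371 = 51011.0214 km

51011.0214 km


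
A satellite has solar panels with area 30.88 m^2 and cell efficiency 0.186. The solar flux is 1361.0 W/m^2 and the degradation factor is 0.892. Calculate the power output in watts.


P = area * eta * S * degradation
P = 30.88 * 0.186 * 1361.0 * 0.892
P = 6972.8964 W

6972.8964 W


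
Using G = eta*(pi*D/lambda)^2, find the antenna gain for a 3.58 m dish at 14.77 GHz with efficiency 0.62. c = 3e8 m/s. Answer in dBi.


lambda = c/f = 3e8 / 1.477e+10 = 0.02031144 m
G = eta*(pi*D/lambda)^2 = 0.62*(pi*3.58/0.02031144)^2
G = 190097.3091 (linear)
G = 10*log10(190097.3091) = 52.7898 dBi

52.7898 dBi


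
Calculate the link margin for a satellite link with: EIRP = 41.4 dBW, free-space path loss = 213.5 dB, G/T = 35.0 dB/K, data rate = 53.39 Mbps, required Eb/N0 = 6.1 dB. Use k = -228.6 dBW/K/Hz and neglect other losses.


C/N0 = EIRP - FSPL + G/T - k = 41.4 - 213.5 + 35.0 - (-228.6)
C/N0 = 91.5000 dB-Hz
R_b = 53.39 Mbps = 5.339e+07 bps -> 10*log10(R_b) = 77.2746 dB-Hz
Eb/N0 = C/N0 - 10*log10(R_b) = 91.5000 - 77.2746 = 14.2254 dB
Margin = Eb/N0 - Eb/N0_req = 14.2254 - 6.1 = 8.1254 dB (link closes)

8.1254 dB


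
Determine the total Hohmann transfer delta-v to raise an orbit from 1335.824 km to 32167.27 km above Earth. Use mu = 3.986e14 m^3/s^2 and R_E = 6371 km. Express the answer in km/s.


r1 = 7706.8240 km = 7.706824e+06 m
r2 = 38538.2700 km = 3.853827e+07 m
dv1 = sqrt(mu/r1)*(sqrt(2*r2/(r1+r2)) - 1) = 2092.8250 m/s
dv2 = sqrt(mu/r2)*(1 - sqrt(2*r1/(r1+r2))) = 1359.3452 m/s
total dv = |dv1| + |dv2| = 2092.8250 + 1359.3452 = 3452.1702 m/s = 3.4522 km/s

3.4522 km/s


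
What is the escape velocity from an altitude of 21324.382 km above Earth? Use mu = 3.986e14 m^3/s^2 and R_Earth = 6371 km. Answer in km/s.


r = 6371.0 + 21324.382 = 27695.3820 km = 2.7695382e+07 m
v_esc = sqrt(2*mu/r) = sqrt(2*3.986e14 / 2.7695382e+07)
v_esc = 5365.1265 m/s = 5.3651 km/s

5.3651 km/s


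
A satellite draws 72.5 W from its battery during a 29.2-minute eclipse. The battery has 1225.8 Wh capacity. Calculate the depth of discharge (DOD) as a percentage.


E_used = P * t / 60 = 72.5 * 29.2 / 60 = 35.2833 Wh
DOD = E_used / E_total * 100 = 35.2833 / 1225.8 * 100
DOD = 2.8784 %

2.8784 %


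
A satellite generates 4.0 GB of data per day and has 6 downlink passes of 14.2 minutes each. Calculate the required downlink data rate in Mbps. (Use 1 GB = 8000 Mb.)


total contact time = 6 * 14.2 * 60 = 5112.0000 s
data = 4.0 GB = 32000.0000 Mb
rate = 32000.0000 / 5112.0000 = 6.2598 Mbps

6.2598 Mbps


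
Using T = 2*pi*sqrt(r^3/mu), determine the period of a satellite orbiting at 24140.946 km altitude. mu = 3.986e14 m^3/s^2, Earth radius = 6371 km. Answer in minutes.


r = 30511.9460 km = 3.0511946e+07 m
T = 2*pi*sqrt(r^3/mu) = 2*pi*sqrt(2.8405976e+22 / 3.986e14)
T = 53041.5347 s = 884.0256 min

884.0256 minutes


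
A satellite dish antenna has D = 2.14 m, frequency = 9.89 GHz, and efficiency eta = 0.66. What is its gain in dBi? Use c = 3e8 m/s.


lambda = c/f = 3e8 / 9.89e+09 = 0.03033367 m
G = eta*(pi*D/lambda)^2 = 0.66*(pi*2.14/0.03033367)^2
G = 32420.6189 (linear)
G = 10*log10(32420.6189) = 45.1082 dBi

45.1082 dBi


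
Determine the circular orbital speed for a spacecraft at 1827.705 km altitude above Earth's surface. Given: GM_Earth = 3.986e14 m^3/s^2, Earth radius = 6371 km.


r = R_E + alt = 6371.0 + 1827.705 = 8198.7050 km = 8.198705e+06 m
v = sqrt(mu/r) = sqrt(3.986e14 / 8.198705e+06) = 6972.6203 m/s = 6.9726 km/s

6.9726 km/s


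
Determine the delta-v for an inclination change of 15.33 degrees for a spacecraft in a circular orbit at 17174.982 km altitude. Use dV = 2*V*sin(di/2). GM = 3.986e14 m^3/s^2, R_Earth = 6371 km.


r = 23545.9820 km = 2.3545982e+07 m
V = sqrt(mu/r) = 4114.4354 m/s
di = 15.33 deg = 0.267559 rad
dV = 2*V*sin(di/2) = 2*4114.4354*sin(0.1337795)
dV = 1097.5734 m/s = 1.0976 km/s

1.0976 km/s


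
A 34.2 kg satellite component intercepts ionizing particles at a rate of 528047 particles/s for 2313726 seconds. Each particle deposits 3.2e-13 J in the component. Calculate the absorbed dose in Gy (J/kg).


Total energy deposited = rate * time * E_per
  = 528047 * 2313726 * 3.2e-13 = 0.3909619 J
Dose = E_total / mass = 0.3909619 / 34.2
Dose = 0.01143164 Gy

0.0114 Gy


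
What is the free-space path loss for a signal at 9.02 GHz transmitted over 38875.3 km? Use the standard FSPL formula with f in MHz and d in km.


f = 9.02 GHz = 9020.0000 MHz
d = 38875.3 km
FSPL = 32.44 + 20*log10(9020.0000) + 20*log10(38875.3)
FSPL = 32.44 + 79.1041 + 91.7935
FSPL = 203.3376 dB

203.3376 dB


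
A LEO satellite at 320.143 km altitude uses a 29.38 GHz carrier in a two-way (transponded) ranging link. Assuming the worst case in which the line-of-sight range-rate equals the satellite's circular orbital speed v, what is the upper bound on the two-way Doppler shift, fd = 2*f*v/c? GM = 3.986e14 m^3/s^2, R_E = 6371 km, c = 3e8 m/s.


r = 6.691143e+06 m
v = sqrt(mu/r) = 7718.2438 m/s (worst-case radial velocity)
f = 29.38 GHz = 2.938e+10 Hz
fd = 2*f*v/c = 2*2.938e+10*7718.2438/3.0e+08
fd = 1.5117467e+06 Hz

1.5117e+06 Hz


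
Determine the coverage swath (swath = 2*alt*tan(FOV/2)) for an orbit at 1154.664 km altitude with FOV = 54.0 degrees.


FOV = 54.0 deg = 0.9424778 rad
swath = 2 * alt * tan(FOV/2) = 2 * 1154.664 * tan(0.4712389)
swath = 2 * 1154.664 * 0.5095254
swath = 1176.6614 km

1176.6614 km


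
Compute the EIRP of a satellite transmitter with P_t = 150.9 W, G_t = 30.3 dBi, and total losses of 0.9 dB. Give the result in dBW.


Pt = 150.9 W = 21.7869 dBW
EIRP = Pt_dBW + Gt - losses = 21.7869 + 30.3 - 0.9 = 51.1869 dBW

51.1869 dBW


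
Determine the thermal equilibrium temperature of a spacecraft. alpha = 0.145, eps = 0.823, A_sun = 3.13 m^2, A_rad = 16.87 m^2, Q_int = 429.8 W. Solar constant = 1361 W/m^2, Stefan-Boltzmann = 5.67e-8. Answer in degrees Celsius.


Numerator = alpha*S*A_sun + Q_int = 0.145*1361*3.13 + 429.8 = 1047.4898 W
Denominator = eps*sigma*A_rad = 0.823*5.67e-8*16.87 = 7.8722337e-07 W/K^4
T^4 = 1.3306133e+09 K^4
T = 190.9910 K = -82.1590 C

-82.1590 degrees Celsius


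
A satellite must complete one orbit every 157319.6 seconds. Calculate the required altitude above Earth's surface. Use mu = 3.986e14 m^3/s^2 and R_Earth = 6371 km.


T = 157319.6 s
r = (mu*T^2/(4*pi^2))^(1/3) = (3.986e14 * 157319.6^2 / (4*pi^2))^(1/3)
r = 6.2986538e+07 m = 62986.5385 km
alt = r - R_E = 62986.5385 - 6371 = 56615.5385 km

56615.5385 km


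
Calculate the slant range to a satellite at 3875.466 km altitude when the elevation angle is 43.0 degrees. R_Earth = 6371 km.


h = 3875.466 km, el = 43.0 deg
d = -R_E*sin(el) + sqrt((R_E*sin(el))^2 + 2*R_E*h + h^2)
d = -6371.0000*sin(0.7504916) + sqrt((6371.0000*0.6819984)^2 + 2*6371.0000*3875.466 + 3875.466^2)
d = 4780.7514 km

4780.7514 km


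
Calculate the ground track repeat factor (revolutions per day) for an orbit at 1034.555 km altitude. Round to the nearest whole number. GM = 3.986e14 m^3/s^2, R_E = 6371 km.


r = 7.405555e+06 m
T = 2*pi*sqrt(r^3/mu) = 6342.3125 s = 105.7052 min
revs/day = 1440 / 105.7052 = 13.6228
Rounded: 14 revolutions per day

14 revolutions per day


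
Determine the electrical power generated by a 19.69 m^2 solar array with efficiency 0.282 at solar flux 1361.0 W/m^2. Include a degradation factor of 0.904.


P = area * eta * S * degradation
P = 19.69 * 0.282 * 1361.0 * 0.904
P = 6831.5835 W

6831.5835 W


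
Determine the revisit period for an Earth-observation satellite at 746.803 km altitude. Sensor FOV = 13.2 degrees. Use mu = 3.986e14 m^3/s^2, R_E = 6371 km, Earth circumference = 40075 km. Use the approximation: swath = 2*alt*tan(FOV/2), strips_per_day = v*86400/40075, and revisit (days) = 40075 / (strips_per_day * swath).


swath = 2*746.803*tan(0.1151917) = 172.8161 km
v = sqrt(mu/r) = 7483.3432 m/s = 7.4833 km/s
strips/day = v*86400/40075 = 7.4833*86400/40075 = 16.1338
coverage/day = strips * swath = 16.1338 * 172.8161 = 2788.1755 km
revisit = 40075 / 2788.1755 = 14.3732 days

14.3732 days


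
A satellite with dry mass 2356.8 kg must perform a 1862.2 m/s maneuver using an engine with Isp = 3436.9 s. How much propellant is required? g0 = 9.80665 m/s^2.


ve = Isp * g0 = 3436.9 * 9.80665 = 33704.475385 m/s
mass ratio = exp(dv/ve) = exp(1862.2/33704.475385) = 1.05680565
m_prop = m_dry * (mr - 1) = 2356.8 * (1.05680565 - 1)
m_prop = 133.8796 kg

133.8796 kg


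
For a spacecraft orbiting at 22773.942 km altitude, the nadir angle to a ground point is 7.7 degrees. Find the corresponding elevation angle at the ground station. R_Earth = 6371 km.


r = R_E + alt = 29144.9420 km
Law of sines in the satellite / Earth-center / ground-point triangle:
  sin(nadir)/R_E = sin(90 + el)/r  =>  cos(el) = (r/R_E)*sin(nadir)
cos(el) = (29144.9420 / 6371.0000) * sin(7.7 deg) = 0.6129367
el = arccos(0.6129367) = 52.1979 deg
(Earth-central angle = 90 - nadir - el = 30.1021 deg)

52.1979 degrees


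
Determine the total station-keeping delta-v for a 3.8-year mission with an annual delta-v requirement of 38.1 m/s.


dV = rate * years = 38.1 * 3.8
dV = 144.7800 m/s

144.7800 m/s


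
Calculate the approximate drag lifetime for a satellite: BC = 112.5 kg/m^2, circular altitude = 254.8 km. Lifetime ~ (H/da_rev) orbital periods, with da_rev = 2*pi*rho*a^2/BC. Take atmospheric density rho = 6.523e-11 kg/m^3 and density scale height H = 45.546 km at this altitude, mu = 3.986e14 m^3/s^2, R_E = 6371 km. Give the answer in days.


a = R_E + alt = 6625.8000 km = 6.6258e+06 m
da_rev = 2*pi*rho*a^2/BC = 2*pi*6.523e-11*(6.6258e+06)^2/112.5 = 159.937893 m per revolution
N = H/da_rev = 45546.0000 m / 159.937893 m = 284.7730 revolutions
P = 2*pi*sqrt(a^3/mu) = 5367.4586 s
lifetime = N*P = 284.7730 * 5367.4586 = 1.5285075e+06 s = 17.6911 days

17.6911 days


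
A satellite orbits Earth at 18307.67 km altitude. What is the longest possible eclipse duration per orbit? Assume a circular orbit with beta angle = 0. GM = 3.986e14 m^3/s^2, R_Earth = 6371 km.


r = 24678.6700 km
T = 643.0468 min
Eclipse fraction = arcsin(R_E/r)/pi = arcsin(6371.0000/24678.6700)/pi
= arcsin(0.2581582)/pi = 0.08311557
Eclipse duration = 0.08311557 * 643.0468 = 53.4472 min

53.4472 minutes


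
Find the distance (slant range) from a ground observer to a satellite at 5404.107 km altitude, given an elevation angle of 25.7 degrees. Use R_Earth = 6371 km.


h = 5404.107 km, el = 25.7 deg
d = -R_E*sin(el) + sqrt((R_E*sin(el))^2 + 2*R_E*h + h^2)
d = -6371.0000*sin(0.4485496) + sqrt((6371.0000*0.4336591)^2 + 2*6371.0000*5404.107 + 5404.107^2)
d = 7518.0529 km

7518.0529 km


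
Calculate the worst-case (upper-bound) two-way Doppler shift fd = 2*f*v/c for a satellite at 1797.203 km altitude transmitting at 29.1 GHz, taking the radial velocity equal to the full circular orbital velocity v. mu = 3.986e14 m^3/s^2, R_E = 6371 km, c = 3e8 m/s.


r = 8.168203e+06 m
v = sqrt(mu/r) = 6985.6269 m/s (worst-case radial velocity)
f = 29.1 GHz = 2.91e+10 Hz
fd = 2*f*v/c = 2*2.91e+10*6985.6269/3.0e+08
fd = 1.3552116e+06 Hz

1.3552e+06 Hz


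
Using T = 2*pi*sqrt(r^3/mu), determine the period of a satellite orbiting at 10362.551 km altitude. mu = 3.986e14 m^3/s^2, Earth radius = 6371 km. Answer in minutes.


r = 16733.5510 km = 1.6733551e+07 m
T = 2*pi*sqrt(r^3/mu) = 2*pi*sqrt(4.6855905e+21 / 3.986e14)
T = 21542.3654 s = 359.0394 min

359.0394 minutes


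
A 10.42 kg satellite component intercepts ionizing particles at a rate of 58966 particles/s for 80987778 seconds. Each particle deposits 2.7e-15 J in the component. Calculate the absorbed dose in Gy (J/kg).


Total energy deposited = rate * time * E_per
  = 58966 * 80987778 * 2.7e-15 = 0.01289392 J
Dose = E_total / mass = 0.01289392 / 10.42
Dose = 0.00123742 Gy

0.0012 Gy


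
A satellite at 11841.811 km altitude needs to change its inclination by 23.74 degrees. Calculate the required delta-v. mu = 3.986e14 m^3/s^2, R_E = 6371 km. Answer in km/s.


r = 18212.8110 km = 1.8212811e+07 m
V = sqrt(mu/r) = 4678.2148 m/s
di = 23.74 deg = 0.4143412 rad
dV = 2*V*sin(di/2) = 2*4678.2148*sin(0.2071706)
dV = 1924.5409 m/s = 1.9245 km/s

1.9245 km/s


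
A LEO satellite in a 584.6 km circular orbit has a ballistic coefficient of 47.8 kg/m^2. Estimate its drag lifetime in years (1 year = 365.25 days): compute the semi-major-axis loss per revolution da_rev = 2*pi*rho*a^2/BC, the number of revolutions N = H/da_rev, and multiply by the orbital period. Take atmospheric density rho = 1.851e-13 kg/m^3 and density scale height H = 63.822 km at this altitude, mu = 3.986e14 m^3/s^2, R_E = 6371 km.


a = R_E + alt = 6955.6000 km = 6.9556e+06 m
da_rev = 2*pi*rho*a^2/BC = 2*pi*1.851e-13*(6.9556e+06)^2/47.8 = 1.177139 m per revolution
N = H/da_rev = 63822.0000 m / 1.177139 m = 54217.9161 revolutions
P = 2*pi*sqrt(a^3/mu) = 5773.1537 s
lifetime = N*P = 54217.9161 * 5773.1537 = 3.1300836e+08 s = 3622.7820 days
years = 3622.7820 / 365.25 = 9.9186 years

9.9186 years


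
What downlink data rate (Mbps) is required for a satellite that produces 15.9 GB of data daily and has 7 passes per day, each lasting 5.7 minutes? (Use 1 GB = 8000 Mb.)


total contact time = 7 * 5.7 * 60 = 2394.0000 s
data = 15.9 GB = 127200.0000 Mb
rate = 127200.0000 / 2394.0000 = 53.1328 Mbps

53.1328 Mbps


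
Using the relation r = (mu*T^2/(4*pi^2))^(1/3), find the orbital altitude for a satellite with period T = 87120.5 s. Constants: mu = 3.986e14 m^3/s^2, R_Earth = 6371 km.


T = 87120.5 s
r = (mu*T^2/(4*pi^2))^(1/3) = (3.986e14 * 87120.5^2 / (4*pi^2))^(1/3)
r = 4.2475591e+07 m = 42475.5905 km
alt = r - R_E = 42475.5905 - 6371 = 36104.5905 km

36104.5905 km


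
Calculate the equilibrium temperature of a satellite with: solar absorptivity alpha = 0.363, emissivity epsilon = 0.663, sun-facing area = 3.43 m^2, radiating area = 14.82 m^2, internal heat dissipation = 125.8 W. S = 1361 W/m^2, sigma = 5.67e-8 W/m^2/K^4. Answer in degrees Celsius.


Numerator = alpha*S*A_sun + Q_int = 0.363*1361*3.43 + 125.8 = 1820.3675 W
Denominator = eps*sigma*A_rad = 0.663*5.67e-8*14.82 = 5.5711492e-07 W/K^4
T^4 = 3.2674901e+09 K^4
T = 239.0857 K = -34.0643 C

-34.0643 degrees Celsius


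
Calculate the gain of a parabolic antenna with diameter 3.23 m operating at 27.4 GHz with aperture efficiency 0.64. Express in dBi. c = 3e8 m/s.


lambda = c/f = 3e8 / 2.74e+10 = 0.01094891 m
G = eta*(pi*D/lambda)^2 = 0.64*(pi*3.23/0.01094891)^2
G = 549722.3321 (linear)
G = 10*log10(549722.3321) = 57.4014 dBi

57.4014 dBi


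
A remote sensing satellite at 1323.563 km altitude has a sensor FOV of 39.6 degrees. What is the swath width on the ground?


FOV = 39.6 deg = 0.6911504 rad
swath = 2 * alt * tan(FOV/2) = 2 * 1323.563 * tan(0.3455752)
swath = 2 * 1323.563 * 0.3600222
swath = 953.0240 km

953.0240 km


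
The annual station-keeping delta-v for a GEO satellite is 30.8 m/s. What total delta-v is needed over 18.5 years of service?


dV = rate * years = 30.8 * 18.5
dV = 569.8000 m/s

569.8000 m/s


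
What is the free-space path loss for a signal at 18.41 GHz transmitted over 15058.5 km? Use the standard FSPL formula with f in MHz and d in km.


f = 18.41 GHz = 18410.0000 MHz
d = 15058.5 km
FSPL = 32.44 + 20*log10(18410.0000) + 20*log10(15058.5)
FSPL = 32.44 + 85.3011 + 83.5556
FSPL = 201.2967 dB

201.2967 dB


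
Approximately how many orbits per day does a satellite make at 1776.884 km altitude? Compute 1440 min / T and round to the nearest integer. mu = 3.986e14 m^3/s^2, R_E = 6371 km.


r = 8.147884e+06 m
T = 2*pi*sqrt(r^3/mu) = 7319.4505 s = 121.9908 min
revs/day = 1440 / 121.9908 = 11.8042
Rounded: 12 revolutions per day

12 revolutions per day


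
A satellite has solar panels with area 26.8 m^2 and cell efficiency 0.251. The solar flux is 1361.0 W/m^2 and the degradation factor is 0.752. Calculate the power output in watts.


P = area * eta * S * degradation
P = 26.8 * 0.251 * 1361.0 * 0.752
P = 6884.6914 W

6884.6914 W


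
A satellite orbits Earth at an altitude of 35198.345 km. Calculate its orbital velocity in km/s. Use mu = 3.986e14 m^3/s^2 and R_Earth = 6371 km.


r = R_E + alt = 6371.0 + 35198.345 = 41569.3450 km = 4.1569345e+07 m
v = sqrt(mu/r) = sqrt(3.986e14 / 4.1569345e+07) = 3096.5782 m/s = 3.0966 km/s

3.0966 km/s


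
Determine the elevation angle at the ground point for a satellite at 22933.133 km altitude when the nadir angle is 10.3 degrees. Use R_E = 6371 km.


r = R_E + alt = 29304.1330 km
Law of sines in the satellite / Earth-center / ground-point triangle:
  sin(nadir)/R_E = sin(90 + el)/r  =>  cos(el) = (r/R_E)*sin(nadir)
cos(el) = (29304.1330 / 6371.0000) * sin(10.3 deg) = 0.822421
el = arccos(0.822421) = 34.6721 deg
(Earth-central angle = 90 - nadir - el = 45.0279 deg)

34.6721 degrees


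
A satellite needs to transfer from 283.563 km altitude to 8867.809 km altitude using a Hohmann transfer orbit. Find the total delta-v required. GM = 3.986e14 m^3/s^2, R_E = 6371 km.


r1 = 6654.5630 km = 6.654563e+06 m
r2 = 15238.8090 km = 1.5238809e+07 m
dv1 = sqrt(mu/r1)*(sqrt(2*r2/(r1+r2)) - 1) = 1392.0915 m/s
dv2 = sqrt(mu/r2)*(1 - sqrt(2*r1/(r1+r2))) = 1126.7818 m/s
total dv = |dv1| + |dv2| = 1392.0915 + 1126.7818 = 2518.8732 m/s = 2.5189 km/s

2.5189 km/s


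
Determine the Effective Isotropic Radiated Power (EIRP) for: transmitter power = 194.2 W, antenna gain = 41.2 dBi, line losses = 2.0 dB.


Pt = 194.2 W = 22.8825 dBW
EIRP = Pt_dBW + Gt - losses = 22.8825 + 41.2 - 2.0 = 62.0825 dBW

62.0825 dBW


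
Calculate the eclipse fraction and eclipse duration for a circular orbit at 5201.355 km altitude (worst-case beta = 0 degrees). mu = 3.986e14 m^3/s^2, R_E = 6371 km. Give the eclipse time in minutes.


r = 11572.3550 km
T = 206.4869 min
Eclipse fraction = arcsin(R_E/r)/pi = arcsin(6371.0000/11572.3550)/pi
= arcsin(0.5505362)/pi = 0.1855767
Eclipse duration = 0.1855767 * 206.4869 = 38.3192 min

38.3192 minutes


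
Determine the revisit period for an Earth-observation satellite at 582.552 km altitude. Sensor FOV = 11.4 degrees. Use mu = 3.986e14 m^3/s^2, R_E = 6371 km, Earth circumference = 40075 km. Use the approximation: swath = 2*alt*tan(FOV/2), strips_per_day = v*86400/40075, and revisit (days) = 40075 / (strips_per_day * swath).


swath = 2*582.552*tan(0.09948377) = 116.2928 km
v = sqrt(mu/r) = 7571.2100 m/s = 7.5712 km/s
strips/day = v*86400/40075 = 7.5712*86400/40075 = 16.3232
coverage/day = strips * swath = 16.3232 * 116.2928 = 1898.2722 km
revisit = 40075 / 1898.2722 = 21.1113 days

21.1113 days


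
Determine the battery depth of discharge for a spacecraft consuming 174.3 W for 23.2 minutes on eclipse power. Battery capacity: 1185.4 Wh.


E_used = P * t / 60 = 174.3 * 23.2 / 60 = 67.3960 Wh
DOD = E_used / E_total * 100 = 67.3960 / 1185.4 * 100
DOD = 5.6855 %

5.6855 %


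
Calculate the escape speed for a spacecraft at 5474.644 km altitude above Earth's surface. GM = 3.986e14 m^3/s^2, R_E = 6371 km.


r = 6371.0 + 5474.644 = 11845.6440 km = 1.1845644e+07 m
v_esc = sqrt(2*mu/r) = sqrt(2*3.986e14 / 1.1845644e+07)
v_esc = 8203.5968 m/s = 8.2036 km/s

8.2036 km/s


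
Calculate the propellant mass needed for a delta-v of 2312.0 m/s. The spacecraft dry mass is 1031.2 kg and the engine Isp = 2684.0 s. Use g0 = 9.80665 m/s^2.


ve = Isp * g0 = 2684.0 * 9.80665 = 26321.048600 m/s
mass ratio = exp(dv/ve) = exp(2312.0/26321.048600) = 1.09181172
m_prop = m_dry * (mr - 1) = 1031.2 * (1.09181172 - 1)
m_prop = 94.6762 kg

94.6762 kg


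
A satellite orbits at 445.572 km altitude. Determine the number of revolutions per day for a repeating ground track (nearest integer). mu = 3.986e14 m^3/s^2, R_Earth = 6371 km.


r = 6.816572e+06 m
T = 2*pi*sqrt(r^3/mu) = 5600.9315 s = 93.3489 min
revs/day = 1440 / 93.3489 = 15.4260
Rounded: 15 revolutions per day

15 revolutions per day


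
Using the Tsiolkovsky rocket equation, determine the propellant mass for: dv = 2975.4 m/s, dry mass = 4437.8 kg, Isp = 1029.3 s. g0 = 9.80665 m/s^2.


ve = Isp * g0 = 1029.3 * 9.80665 = 10093.984845 m/s
mass ratio = exp(dv/ve) = exp(2975.4/10093.984845) = 1.34281695
m_prop = m_dry * (mr - 1) = 4437.8 * (1.34281695 - 1)
m_prop = 1521.3531 kg

1521.3531 kg


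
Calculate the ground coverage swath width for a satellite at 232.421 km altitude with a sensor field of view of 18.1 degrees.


FOV = 18.1 deg = 0.3159046 rad
swath = 2 * alt * tan(FOV/2) = 2 * 232.421 * tan(0.1579523)
swath = 2 * 232.421 * 0.1592791
swath = 74.0396 km

74.0396 km


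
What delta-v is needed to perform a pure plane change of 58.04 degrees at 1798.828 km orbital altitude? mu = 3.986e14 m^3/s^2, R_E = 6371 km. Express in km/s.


r = 8169.8280 km = 8.169828e+06 m
V = sqrt(mu/r) = 6984.9321 m/s
di = 58.04 deg = 1.0130 rad
dV = 2*V*sin(di/2) = 2*6984.9321*sin(0.5064945)
dV = 6776.9892 m/s = 6.7770 km/s

6.7770 km/s


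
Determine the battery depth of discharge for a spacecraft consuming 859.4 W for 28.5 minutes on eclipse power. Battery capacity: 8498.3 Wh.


E_used = P * t / 60 = 859.4 * 28.5 / 60 = 408.2150 Wh
DOD = E_used / E_total * 100 = 408.2150 / 8498.3 * 100
DOD = 4.8035 %

4.8035 %


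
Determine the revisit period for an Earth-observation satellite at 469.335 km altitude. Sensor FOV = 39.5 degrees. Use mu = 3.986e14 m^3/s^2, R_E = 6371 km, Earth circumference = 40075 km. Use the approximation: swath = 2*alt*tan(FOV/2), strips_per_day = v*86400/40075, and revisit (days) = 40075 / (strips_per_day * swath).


swath = 2*469.335*tan(0.3447025) = 337.0170 km
v = sqrt(mu/r) = 7633.6099 m/s = 7.6336 km/s
strips/day = v*86400/40075 = 7.6336*86400/40075 = 16.4577
coverage/day = strips * swath = 16.4577 * 337.0170 = 5546.5373 km
revisit = 40075 / 5546.5373 = 7.2252 days

7.2252 days


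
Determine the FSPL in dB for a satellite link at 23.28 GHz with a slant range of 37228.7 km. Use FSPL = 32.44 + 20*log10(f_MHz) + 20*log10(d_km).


f = 23.28 GHz = 23280.0000 MHz
d = 37228.7 km
FSPL = 32.44 + 20*log10(23280.0000) + 20*log10(37228.7)
FSPL = 32.44 + 87.3397 + 91.4176
FSPL = 211.1972 dB

211.1972 dB


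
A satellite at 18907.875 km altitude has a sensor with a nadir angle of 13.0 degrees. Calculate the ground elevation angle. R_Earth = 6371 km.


r = R_E + alt = 25278.8750 km
Law of sines in the satellite / Earth-center / ground-point triangle:
  sin(nadir)/R_E = sin(90 + el)/r  =>  cos(el) = (r/R_E)*sin(nadir)
cos(el) = (25278.8750 / 6371.0000) * sin(13.0 deg) = 0.8925615
el = arccos(0.8925615) = 26.8031 deg
(Earth-central angle = 90 - nadir - el = 50.1969 deg)

26.8031 degrees


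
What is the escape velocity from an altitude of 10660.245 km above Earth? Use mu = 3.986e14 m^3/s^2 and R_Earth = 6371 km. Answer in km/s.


r = 6371.0 + 10660.245 = 17031.2450 km = 1.7031245e+07 m
v_esc = sqrt(2*mu/r) = sqrt(2*3.986e14 / 1.7031245e+07)
v_esc = 6841.6436 m/s = 6.8416 km/s

6.8416 km/s


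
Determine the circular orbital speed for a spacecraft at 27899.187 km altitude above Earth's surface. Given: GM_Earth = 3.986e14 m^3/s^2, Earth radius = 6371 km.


r = R_E + alt = 6371.0 + 27899.187 = 34270.1870 km = 3.4270187e+07 m
v = sqrt(mu/r) = sqrt(3.986e14 / 3.4270187e+07) = 3410.4400 m/s = 3.4104 km/s

3.4104 km/s


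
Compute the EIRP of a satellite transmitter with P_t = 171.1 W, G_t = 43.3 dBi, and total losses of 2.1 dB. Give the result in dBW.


Pt = 171.1 W = 22.3325 dBW
EIRP = Pt_dBW + Gt - losses = 22.3325 + 43.3 - 2.1 = 63.5325 dBW

63.5325 dBW


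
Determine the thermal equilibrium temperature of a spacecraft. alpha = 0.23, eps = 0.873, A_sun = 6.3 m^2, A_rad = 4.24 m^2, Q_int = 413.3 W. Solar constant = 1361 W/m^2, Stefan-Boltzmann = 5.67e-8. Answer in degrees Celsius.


Numerator = alpha*S*A_sun + Q_int = 0.23*1361*6.3 + 413.3 = 2385.3890 W
Denominator = eps*sigma*A_rad = 0.873*5.67e-8*4.24 = 2.0987618e-07 W/K^4
T^4 = 1.1365696e+10 K^4
T = 326.5119 K = 53.3619 C

53.3619 degrees Celsius


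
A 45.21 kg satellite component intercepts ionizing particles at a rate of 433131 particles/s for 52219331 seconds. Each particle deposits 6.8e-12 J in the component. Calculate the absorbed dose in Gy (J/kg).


Total energy deposited = rate * time * E_per
  = 433131 * 52219331 * 6.8e-12 = 153.8011 J
Dose = E_total / mass = 153.8011 / 45.21
Dose = 3.4019 Gy

3.4019 Gy


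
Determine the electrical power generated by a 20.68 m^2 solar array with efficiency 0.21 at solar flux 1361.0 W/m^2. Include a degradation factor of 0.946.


P = area * eta * S * degradation
P = 20.68 * 0.21 * 1361.0 * 0.946
P = 5591.3811 W

5591.3811 W


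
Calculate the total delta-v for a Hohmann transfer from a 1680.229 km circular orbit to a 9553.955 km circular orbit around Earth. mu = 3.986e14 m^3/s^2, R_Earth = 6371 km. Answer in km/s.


r1 = 8051.2290 km = 8.051229e+06 m
r2 = 15924.9550 km = 1.5924955e+07 m
dv1 = sqrt(mu/r1)*(sqrt(2*r2/(r1+r2)) - 1) = 1073.4510 m/s
dv2 = sqrt(mu/r2)*(1 - sqrt(2*r1/(r1+r2))) = 902.9725 m/s
total dv = |dv1| + |dv2| = 1073.4510 + 902.9725 = 1976.4235 m/s = 1.9764 km/s

1.9764 km/s


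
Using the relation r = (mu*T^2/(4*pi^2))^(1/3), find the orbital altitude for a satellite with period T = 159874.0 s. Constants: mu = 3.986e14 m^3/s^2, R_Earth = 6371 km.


T = 159874.0 s
r = (mu*T^2/(4*pi^2))^(1/3) = (3.986e14 * 159874.0^2 / (4*pi^2))^(1/3)
r = 6.3666515e+07 m = 63666.5153 km
alt = r - R_E = 63666.5153 - 6371 = 57295.5153 km

57295.5153 km
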